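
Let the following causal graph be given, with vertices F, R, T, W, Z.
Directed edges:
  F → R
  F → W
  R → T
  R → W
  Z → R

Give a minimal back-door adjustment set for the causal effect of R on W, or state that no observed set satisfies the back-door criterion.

desc(R)\{R}={T,W}; candidates ⊆ {F,Z}.
size 0: {}; under {} R still reaches {F,W,Z} ∋ W.
{F}: R⊥W given {F} in G with R→· removed — back-door holds.

R→W: minimal back-door set {F}.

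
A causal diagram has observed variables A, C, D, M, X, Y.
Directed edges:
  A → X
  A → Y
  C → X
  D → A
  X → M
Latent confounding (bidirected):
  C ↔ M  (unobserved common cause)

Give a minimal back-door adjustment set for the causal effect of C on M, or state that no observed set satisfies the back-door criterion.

C→M: no observed back-door set.

desc(C)\{C}={M,X}; candidates ⊆ {A,D,Y}.
C↔M: latent back-door arc(s) into C.
size 0: {}; under {} C still reaches {M} ∋ M.
size 1: {A}, {D}, {Y}; under {A} C still reaches {M} ∋ M.
size 2: {A,D}, {A,Y}, {D,Y}; under {A,D} C still reaches {M} ∋ M.
C↔M cannot be blocked by any observed set — no back-door set.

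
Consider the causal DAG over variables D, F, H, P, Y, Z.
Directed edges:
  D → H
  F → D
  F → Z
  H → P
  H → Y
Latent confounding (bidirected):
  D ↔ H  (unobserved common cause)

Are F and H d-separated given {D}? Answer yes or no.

No — F and H are d-connected given {D}.

Bayes-Ball from F | {D} reaches {H,P,Y,Z}.
H ∈ reach(F|{D}) ⇒ F ⊥̸ H | {D}.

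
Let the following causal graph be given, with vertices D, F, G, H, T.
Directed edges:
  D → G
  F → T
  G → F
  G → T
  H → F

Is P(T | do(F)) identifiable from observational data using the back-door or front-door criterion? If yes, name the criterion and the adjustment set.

desc(F)\{F}={T}; candidates ⊆ {D,G,H}.
size 0: {}; under {} F still reaches {D,G,H,T} ∋ T.
{G}: F⊥T given {G} in G with F→· removed — back-door holds.
P(T|do(F)) = Σ_{G} P(T|F,G)·P(G).

P(T|do(F)): backdoor, adjust for {G}.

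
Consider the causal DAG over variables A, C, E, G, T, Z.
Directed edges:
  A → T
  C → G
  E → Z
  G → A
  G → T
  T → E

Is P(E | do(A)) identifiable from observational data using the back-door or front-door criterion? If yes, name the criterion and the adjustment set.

P(E|do(A)): backdoor, adjust for {G}.

desc(A)\{A}={E,T,Z}; candidates ⊆ {C,G}.
size 0: {}; under {} A still reaches {C,E,G,T,Z} ∋ E.
{G}: A⊥E given {G} in G with A→· removed — back-door holds.
P(E|do(A)) = Σ_{G} P(E|A,G)·P(G).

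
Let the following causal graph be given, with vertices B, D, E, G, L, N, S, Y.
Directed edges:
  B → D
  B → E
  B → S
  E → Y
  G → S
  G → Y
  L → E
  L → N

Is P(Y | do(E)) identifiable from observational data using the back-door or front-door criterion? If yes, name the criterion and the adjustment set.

P(Y|do(E)): backdoor, adjust for ∅.

desc(E)\{E}={Y}; candidates ⊆ {B,D,G,L,N,S}.
∅: E⊥Y given ∅ in G with E→· removed — back-door holds.
P(Y|do(E)) = P(Y|E) — no adjustment needed.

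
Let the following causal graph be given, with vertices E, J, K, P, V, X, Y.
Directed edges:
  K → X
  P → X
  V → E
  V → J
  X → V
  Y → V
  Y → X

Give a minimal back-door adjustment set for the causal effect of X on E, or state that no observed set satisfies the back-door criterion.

desc(X)\{X}={E,J,V}; candidates ⊆ {K,P,Y}.
size 0: {}; under {} X still reaches {E,J,K,P,V,Y} ∋ E.
{Y}: X⊥E given {Y} in G with X→· removed — back-door holds.

X→E: minimal back-door set {Y}.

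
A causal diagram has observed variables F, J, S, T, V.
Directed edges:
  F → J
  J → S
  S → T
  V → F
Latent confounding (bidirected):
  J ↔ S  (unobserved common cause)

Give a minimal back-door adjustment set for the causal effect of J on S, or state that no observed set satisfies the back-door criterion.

desc(J)\{J}={S,T}; candidates ⊆ {F,V}.
J↔S: latent back-door arc(s) into J.
size 0: {}; under {} J still reaches {F,S,T,V} ∋ S.
size 1: {F}, {V}; under {F} J still reaches {S,T} ∋ S.
size 2: {F,V}; under {F,V} J still reaches {S,T} ∋ S.
J↔S cannot be blocked by any observed set — no back-door set.

J→S: no observed back-door set.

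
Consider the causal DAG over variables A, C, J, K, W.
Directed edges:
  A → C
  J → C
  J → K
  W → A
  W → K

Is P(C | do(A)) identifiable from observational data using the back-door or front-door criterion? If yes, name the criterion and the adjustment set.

P(C|do(A)): backdoor, adjust for ∅.

desc(A)\{A}={C}; candidates ⊆ {J,K,W}.
∅: A⊥C given ∅ in G with A→· removed — back-door holds.
P(C|do(A)) = P(C|A) — no adjustment needed.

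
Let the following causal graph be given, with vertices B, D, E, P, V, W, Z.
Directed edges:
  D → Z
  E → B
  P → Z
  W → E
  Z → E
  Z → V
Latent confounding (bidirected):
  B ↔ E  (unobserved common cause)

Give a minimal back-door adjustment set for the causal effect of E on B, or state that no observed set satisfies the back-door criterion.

E→B: no observed back-door set.

desc(E)\{E}={B}; candidates ⊆ {D,P,V,W,Z}.
E↔B: latent back-door arc(s) into E.
size 0: {}; under {} E still reaches {B,D,P,V,W,Z} ∋ B.
size 1: {D}, {P}, {V} …(+2); under {D} E still reaches {B,P,V,W,Z} ∋ B.
size 2: {D,P}, {D,V}, {D,W} …(+7); under {D,P} E still reaches {B,V,W,Z} ∋ B.
E↔B cannot be blocked by any observed set — no back-door set.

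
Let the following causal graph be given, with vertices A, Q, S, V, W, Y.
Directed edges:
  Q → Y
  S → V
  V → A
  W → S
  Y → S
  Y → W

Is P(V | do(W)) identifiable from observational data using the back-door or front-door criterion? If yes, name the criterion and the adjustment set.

P(V|do(W)): backdoor, adjust for {Y}.

desc(W)\{W}={A,S,V}; candidates ⊆ {Q,Y}.
size 0: {}; under {} W still reaches {A,Q,S,V,Y} ∋ V.
{Y}: W⊥V given {Y} in G with W→· removed — back-door holds.
P(V|do(W)) = Σ_{Y} P(V|W,Y)·P(Y).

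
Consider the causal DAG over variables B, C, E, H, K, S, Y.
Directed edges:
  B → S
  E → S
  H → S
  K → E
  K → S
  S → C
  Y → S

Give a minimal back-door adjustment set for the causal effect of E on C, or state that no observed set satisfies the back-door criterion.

desc(E)\{E}={C,S}; candidates ⊆ {B,H,K,Y}.
size 0: {}; under {} E still reaches {C,K,S} ∋ C.
{K}: E⊥C given {K} in G with E→· removed — back-door holds.

E→C: minimal back-door set {K}.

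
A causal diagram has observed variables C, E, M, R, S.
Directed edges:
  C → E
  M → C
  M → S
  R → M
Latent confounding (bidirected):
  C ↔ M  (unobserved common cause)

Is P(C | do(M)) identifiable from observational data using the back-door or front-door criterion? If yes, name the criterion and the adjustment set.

P(C|do(M)): not identifiable (no BD/FD set).

desc(M)\{M}={C,E,S}; candidates ⊆ {R}.
M↔C: latent back-door arc(s) into M.
size 0: {}; under {} M still reaches {C,E,R} ∋ C.
size 1: {R}; under {R} M still reaches {C,E} ∋ C.
M↔C cannot be blocked by any observed set — no back-door set.
No mediator lies on a directed M→…→C path.
Neither criterion identifies P(C|do(M)) in this graph.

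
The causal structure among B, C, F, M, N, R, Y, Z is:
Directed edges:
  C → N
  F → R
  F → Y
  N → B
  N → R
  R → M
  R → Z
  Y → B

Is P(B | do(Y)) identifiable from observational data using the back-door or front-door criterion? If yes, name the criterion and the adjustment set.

desc(Y)\{Y}={B}; candidates ⊆ {C,F,M,N,R,Z}.
∅: Y⊥B given ∅ in G with Y→· removed — back-door holds.
P(B|do(Y)) = P(B|Y) — no adjustment needed.

P(B|do(Y)): backdoor, adjust for ∅.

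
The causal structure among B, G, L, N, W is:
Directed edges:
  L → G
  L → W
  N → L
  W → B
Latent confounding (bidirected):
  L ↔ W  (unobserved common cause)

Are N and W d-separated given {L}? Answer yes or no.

No — N and W are d-connected given {L}.

Bayes-Ball from N | {L} reaches {B,W}.
W ∈ reach(N|{L}) ⇒ N ⊥̸ W | {L}.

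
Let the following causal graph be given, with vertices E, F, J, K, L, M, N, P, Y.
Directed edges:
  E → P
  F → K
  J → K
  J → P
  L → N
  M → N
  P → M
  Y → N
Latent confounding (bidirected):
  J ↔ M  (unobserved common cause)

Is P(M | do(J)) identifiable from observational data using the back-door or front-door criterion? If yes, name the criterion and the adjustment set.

P(M|do(J)): frontdoor, adjust for {P}.

desc(J)\{J}={K,M,N,P}; candidates ⊆ {E,F,L,Y}.
J↔M: latent back-door arc(s) into J.
size 0: {}; under {} J still reaches {M,N} ∋ M.
size 1: {E}, {F}, {L} …(+1); under {E} J still reaches {M,N} ∋ M.
size 2: {E,F}, {E,L}, {E,Y} …(+3); under {E,F} J still reaches {M,N} ∋ M.
J↔M cannot be blocked by any observed set — no back-door set.
{P}: (i) intercepts every directed J→M path; (ii) no back-door J→{P}; (iii) {J} blocks every back-door {P}→M. Front-door holds.
P(M|do(J)) = Σ_{P} P(P|J) Σ_{J'} P(M|P,J')P(J').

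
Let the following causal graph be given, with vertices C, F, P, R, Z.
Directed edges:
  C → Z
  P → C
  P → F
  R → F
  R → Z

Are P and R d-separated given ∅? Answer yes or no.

Yes — P ⊥ R | ∅.

Bayes-Ball from P | ∅ reaches {C,F,Z}.
R ∉ reach(P|∅) ⇒ P ⊥ R | ∅.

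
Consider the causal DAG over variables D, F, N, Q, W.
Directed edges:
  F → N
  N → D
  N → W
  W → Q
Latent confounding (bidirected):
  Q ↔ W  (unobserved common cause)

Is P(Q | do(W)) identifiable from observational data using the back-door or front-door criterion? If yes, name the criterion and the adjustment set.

P(Q|do(W)): not identifiable (no BD/FD set).

desc(W)\{W}={Q}; candidates ⊆ {D,F,N}.
W↔Q: latent back-door arc(s) into W.
size 0: {}; under {} W still reaches {D,F,N,Q} ∋ Q.
size 1: {D}, {F}, {N}; under {D} W still reaches {F,N,Q} ∋ Q.
size 2: {D,F}, {D,N}, {F,N}; under {D,F} W still reaches {N,Q} ∋ Q.
W↔Q cannot be blocked by any observed set — no back-door set.
No mediator lies on a directed W→…→Q path.
Neither criterion identifies P(Q|do(W)) in this graph.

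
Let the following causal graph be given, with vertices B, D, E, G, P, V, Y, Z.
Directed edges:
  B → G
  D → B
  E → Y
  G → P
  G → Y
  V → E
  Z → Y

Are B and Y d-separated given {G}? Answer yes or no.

Yes — B ⊥ Y | {G}.

Bayes-Ball from B | {G} reaches {D}.
Y ∉ reach(B|{G}) ⇒ B ⊥ Y | {G}.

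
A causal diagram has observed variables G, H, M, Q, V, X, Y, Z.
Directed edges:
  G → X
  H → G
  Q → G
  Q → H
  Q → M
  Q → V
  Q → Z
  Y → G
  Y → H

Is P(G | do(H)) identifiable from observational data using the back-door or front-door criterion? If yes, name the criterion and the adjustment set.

desc(H)\{H}={G,X}; candidates ⊆ {M,Q,V,Y,Z}.
size 0: {}; under {} H still reaches {G,M,Q,V,X,Y,Z} ∋ G.
size 1: {M}, {Q}, {V} …(+2); under {M} H still reaches {G,Q,V,X,Y,Z} ∋ G.
{Q,Y}: H⊥G given {Q,Y} in G with H→· removed — back-door holds.
P(G|do(H)) = Σ_{Q,Y} P(G|H,Q,Y)·P(Q,Y).

P(G|do(H)): backdoor, adjust for {Q, Y}.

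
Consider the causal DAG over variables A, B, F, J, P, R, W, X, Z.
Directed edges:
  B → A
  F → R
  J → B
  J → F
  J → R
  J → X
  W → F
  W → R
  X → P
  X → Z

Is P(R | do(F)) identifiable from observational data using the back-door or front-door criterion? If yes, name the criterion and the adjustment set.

desc(F)\{F}={R}; candidates ⊆ {A,B,J,P,W,X,Z}.
size 0: {}; under {} F still reaches {A,B,J,P,R,W,X,Z} ∋ R.
size 1: {A}, {B}, {J} …(+4); under {A} F still reaches {B,J,P,R,W,X,Z} ∋ R.
{J,W}: F⊥R given {J,W} in G with F→· removed — back-door holds.
P(R|do(F)) = Σ_{J,W} P(R|F,J,W)·P(J,W).

P(R|do(F)): backdoor, adjust for {J, W}.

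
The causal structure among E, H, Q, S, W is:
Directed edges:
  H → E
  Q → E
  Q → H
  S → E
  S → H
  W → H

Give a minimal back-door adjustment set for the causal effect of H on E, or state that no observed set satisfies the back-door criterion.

desc(H)\{H}={E}; candidates ⊆ {Q,S,W}.
size 0: {}; under {} H still reaches {E,Q,S,W} ∋ E.
size 1: {Q}, {S}, {W}; under {Q} H still reaches {E,S,W} ∋ E.
{Q,S}: H⊥E given {Q,S} in G with H→· removed — back-door holds.

H→E: minimal back-door set {Q, S}.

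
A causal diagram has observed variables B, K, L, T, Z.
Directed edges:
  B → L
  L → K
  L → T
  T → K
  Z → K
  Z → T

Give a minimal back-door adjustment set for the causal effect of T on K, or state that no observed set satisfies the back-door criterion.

T→K: minimal back-door set {L, Z}.

desc(T)\{T}={K}; candidates ⊆ {B,L,Z}.
size 0: {}; under {} T still reaches {B,K,L,Z} ∋ K.
size 1: {B}, {L}, {Z}; under {B} T still reaches {K,L,Z} ∋ K.
{L,Z}: T⊥K given {L,Z} in G with T→· removed — back-door holds.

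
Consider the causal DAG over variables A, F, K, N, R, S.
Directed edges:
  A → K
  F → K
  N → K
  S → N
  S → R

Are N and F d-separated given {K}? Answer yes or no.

Bayes-Ball from N | {K} reaches {A,F,R,S}.
F ∈ reach(N|{K}) ⇒ N ⊥̸ F | {K}.

No — N and F are d-connected given {K}.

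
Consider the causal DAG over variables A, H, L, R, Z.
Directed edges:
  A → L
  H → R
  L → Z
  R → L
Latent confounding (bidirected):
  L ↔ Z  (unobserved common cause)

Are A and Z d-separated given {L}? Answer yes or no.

Bayes-Ball from A | {L} reaches {H,R,Z}.
Z ∈ reach(A|{L}) ⇒ A ⊥̸ Z | {L}.

No — A and Z are d-connected given {L}.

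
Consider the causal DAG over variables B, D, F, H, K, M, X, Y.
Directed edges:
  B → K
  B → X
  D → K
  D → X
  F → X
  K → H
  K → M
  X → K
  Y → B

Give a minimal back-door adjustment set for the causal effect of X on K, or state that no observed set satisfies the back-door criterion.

X→K: minimal back-door set {B, D}.

desc(X)\{X}={H,K,M}; candidates ⊆ {B,D,F,Y}.
size 0: {}; under {} X still reaches {B,D,F,H,K,M,Y} ∋ K.
size 1: {B}, {D}, {F} …(+1); under {B} X still reaches {D,F,H,K,M} ∋ K.
{B,D}: X⊥K given {B,D} in G with X→· removed — back-door holds.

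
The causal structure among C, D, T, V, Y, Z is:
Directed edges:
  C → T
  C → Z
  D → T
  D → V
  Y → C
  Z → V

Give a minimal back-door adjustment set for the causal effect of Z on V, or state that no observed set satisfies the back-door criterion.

Z→V: minimal back-door set ∅.

desc(Z)\{Z}={V}; candidates ⊆ {C,D,T,Y}.
∅: Z⊥V given ∅ in G with Z→· removed — back-door holds.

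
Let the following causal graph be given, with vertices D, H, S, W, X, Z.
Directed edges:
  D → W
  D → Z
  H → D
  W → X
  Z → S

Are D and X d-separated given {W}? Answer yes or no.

Yes — D ⊥ X | {W}.

Bayes-Ball from D | {W} reaches {H,S,Z}.
X ∉ reach(D|{W}) ⇒ D ⊥ X | {W}.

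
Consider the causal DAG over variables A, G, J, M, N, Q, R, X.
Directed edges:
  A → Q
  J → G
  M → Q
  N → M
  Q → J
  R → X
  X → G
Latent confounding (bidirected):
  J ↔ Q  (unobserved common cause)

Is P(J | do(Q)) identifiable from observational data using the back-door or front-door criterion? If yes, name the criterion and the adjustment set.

P(J|do(Q)): not identifiable (no BD/FD set).

desc(Q)\{Q}={G,J}; candidates ⊆ {A,M,N,R,X}.
Q↔J: latent back-door arc(s) into Q.
size 0: {}; under {} Q still reaches {A,G,J,M,N} ∋ J.
size 1: {A}, {M}, {N} …(+2); under {A} Q still reaches {G,J,M,N} ∋ J.
size 2: {A,M}, {A,N}, {A,R} …(+7); under {A,M} Q still reaches {G,J} ∋ J.
Q↔J cannot be blocked by any observed set — no back-door set.
No mediator lies on a directed Q→…→J path.
Neither criterion identifies P(J|do(Q)) in this graph.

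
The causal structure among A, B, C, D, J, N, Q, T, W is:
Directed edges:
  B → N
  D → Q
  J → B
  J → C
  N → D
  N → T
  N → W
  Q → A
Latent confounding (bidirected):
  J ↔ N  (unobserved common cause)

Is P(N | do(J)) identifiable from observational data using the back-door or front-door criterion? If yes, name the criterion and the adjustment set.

P(N|do(J)): frontdoor, adjust for {B}.

desc(J)\{J}={A,B,C,D,N,Q,T,W}; candidates ⊆ {—}.
J↔N: latent back-door arc(s) into J.
size 0: {}; under {} J still reaches {A,D,N,Q,T,W} ∋ N.
J↔N cannot be blocked by any observed set — no back-door set.
{B}: (i) intercepts every directed J→N path; (ii) no back-door J→{B}; (iii) {J} blocks every back-door {B}→N. Front-door holds.
P(N|do(J)) = Σ_{B} P(B|J) Σ_{J'} P(N|B,J')P(J').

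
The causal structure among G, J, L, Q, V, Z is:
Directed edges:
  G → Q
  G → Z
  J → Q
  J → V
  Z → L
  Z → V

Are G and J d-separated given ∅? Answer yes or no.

Bayes-Ball from G | ∅ reaches {L,Q,V,Z}.
J ∉ reach(G|∅) ⇒ G ⊥ J | ∅.

Yes — G ⊥ J | ∅.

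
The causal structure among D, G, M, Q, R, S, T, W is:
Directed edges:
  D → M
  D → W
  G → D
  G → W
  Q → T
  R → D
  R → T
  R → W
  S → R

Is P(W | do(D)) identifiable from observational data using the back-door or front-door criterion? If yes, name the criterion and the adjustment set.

desc(D)\{D}={M,W}; candidates ⊆ {G,Q,R,S,T}.
size 0: {}; under {} D still reaches {G,R,S,T,W} ∋ W.
size 1: {G}, {Q}, {R} …(+2); under {G} D still reaches {R,S,T,W} ∋ W.
{G,R}: D⊥W given {G,R} in G with D→· removed — back-door holds.
P(W|do(D)) = Σ_{G,R} P(W|D,G,R)·P(G,R).

P(W|do(D)): backdoor, adjust for {G, R}.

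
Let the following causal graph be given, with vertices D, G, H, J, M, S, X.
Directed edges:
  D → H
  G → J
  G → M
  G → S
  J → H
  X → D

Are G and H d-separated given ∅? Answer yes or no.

No — G and H are d-connected given ∅.

Bayes-Ball from G | ∅ reaches {H,J,M,S}.
H ∈ reach(G|∅) ⇒ G ⊥̸ H | ∅.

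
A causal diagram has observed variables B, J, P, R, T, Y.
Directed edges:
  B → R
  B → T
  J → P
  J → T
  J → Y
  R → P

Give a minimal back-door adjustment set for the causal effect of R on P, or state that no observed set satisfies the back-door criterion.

R→P: minimal back-door set ∅.

desc(R)\{R}={P}; candidates ⊆ {B,J,T,Y}.
∅: R⊥P given ∅ in G with R→· removed — back-door holds.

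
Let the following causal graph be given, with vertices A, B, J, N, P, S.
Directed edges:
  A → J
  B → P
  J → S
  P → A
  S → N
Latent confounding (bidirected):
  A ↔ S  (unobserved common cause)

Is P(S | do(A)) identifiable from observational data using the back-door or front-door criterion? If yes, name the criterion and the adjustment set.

P(S|do(A)): frontdoor, adjust for {J}.

desc(A)\{A}={J,N,S}; candidates ⊆ {B,P}.
A↔S: latent back-door arc(s) into A.
size 0: {}; under {} A still reaches {B,N,P,S} ∋ S.
size 1: {B}, {P}; under {B} A still reaches {N,P,S} ∋ S.
size 2: {B,P}; under {B,P} A still reaches {N,S} ∋ S.
A↔S cannot be blocked by any observed set — no back-door set.
{J}: (i) intercepts every directed A→S path; (ii) no back-door A→{J}; (iii) {A} blocks every back-door {J}→S. Front-door holds.
P(S|do(A)) = Σ_{J} P(J|A) Σ_{A'} P(S|J,A')P(A').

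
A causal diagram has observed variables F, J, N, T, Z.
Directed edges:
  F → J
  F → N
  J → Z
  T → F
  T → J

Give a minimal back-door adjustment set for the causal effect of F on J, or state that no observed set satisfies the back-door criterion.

desc(F)\{F}={J,N,Z}; candidates ⊆ {T}.
size 0: {}; under {} F still reaches {J,T,Z} ∋ J.
{T}: F⊥J given {T} in G with F→· removed — back-door holds.

F→J: minimal back-door set {T}.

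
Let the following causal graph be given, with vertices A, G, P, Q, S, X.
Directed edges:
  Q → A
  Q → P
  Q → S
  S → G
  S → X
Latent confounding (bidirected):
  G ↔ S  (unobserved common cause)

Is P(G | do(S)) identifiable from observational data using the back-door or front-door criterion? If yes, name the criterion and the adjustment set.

desc(S)\{S}={G,X}; candidates ⊆ {A,P,Q}.
S↔G: latent back-door arc(s) into S.
size 0: {}; under {} S still reaches {A,G,P,Q} ∋ G.
size 1: {A}, {P}, {Q}; under {A} S still reaches {G,P,Q} ∋ G.
size 2: {A,P}, {A,Q}, {P,Q}; under {A,P} S still reaches {G,Q} ∋ G.
S↔G cannot be blocked by any observed set — no back-door set.
No mediator lies on a directed S→…→G path.
Neither criterion identifies P(G|do(S)) in this graph.

P(G|do(S)): not identifiable (no BD/FD set).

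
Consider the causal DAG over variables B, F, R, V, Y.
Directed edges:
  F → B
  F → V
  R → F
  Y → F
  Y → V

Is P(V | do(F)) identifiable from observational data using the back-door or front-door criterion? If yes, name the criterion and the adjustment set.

desc(F)\{F}={B,V}; candidates ⊆ {R,Y}.
size 0: {}; under {} F still reaches {R,V,Y} ∋ V.
{Y}: F⊥V given {Y} in G with F→· removed — back-door holds.
P(V|do(F)) = Σ_{Y} P(V|F,Y)·P(Y).

P(V|do(F)): backdoor, adjust for {Y}.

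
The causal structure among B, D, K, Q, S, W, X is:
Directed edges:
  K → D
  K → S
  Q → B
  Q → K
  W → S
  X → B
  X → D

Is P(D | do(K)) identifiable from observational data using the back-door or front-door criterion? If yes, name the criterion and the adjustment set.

P(D|do(K)): backdoor, adjust for ∅.

desc(K)\{K}={D,S}; candidates ⊆ {B,Q,W,X}.
∅: K⊥D given ∅ in G with K→· removed — back-door holds.
P(D|do(K)) = P(D|K) — no adjustment needed.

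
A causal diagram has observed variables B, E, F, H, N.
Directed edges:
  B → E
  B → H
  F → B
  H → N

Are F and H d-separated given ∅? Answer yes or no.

No — F and H are d-connected given ∅.

Bayes-Ball from F | ∅ reaches {B,E,H,N}.
H ∈ reach(F|∅) ⇒ F ⊥̸ H | ∅.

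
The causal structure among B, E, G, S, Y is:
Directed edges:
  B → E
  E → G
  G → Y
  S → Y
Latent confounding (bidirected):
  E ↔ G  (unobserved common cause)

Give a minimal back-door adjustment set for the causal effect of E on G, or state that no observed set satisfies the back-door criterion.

E→G: no observed back-door set.

desc(E)\{E}={G,Y}; candidates ⊆ {B,S}.
E↔G: latent back-door arc(s) into E.
size 0: {}; under {} E still reaches {B,G,Y} ∋ G.
size 1: {B}, {S}; under {B} E still reaches {G,Y} ∋ G.
size 2: {B,S}; under {B,S} E still reaches {G,Y} ∋ G.
E↔G cannot be blocked by any observed set — no back-door set.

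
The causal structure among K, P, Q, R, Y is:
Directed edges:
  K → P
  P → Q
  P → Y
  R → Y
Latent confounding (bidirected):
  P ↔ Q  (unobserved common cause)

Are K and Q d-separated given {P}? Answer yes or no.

No — K and Q are d-connected given {P}.

Bayes-Ball from K | {P} reaches {Q}.
Q ∈ reach(K|{P}) ⇒ K ⊥̸ Q | {P}.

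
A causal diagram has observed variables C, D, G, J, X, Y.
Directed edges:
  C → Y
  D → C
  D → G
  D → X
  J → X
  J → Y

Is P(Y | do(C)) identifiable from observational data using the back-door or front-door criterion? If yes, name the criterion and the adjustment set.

desc(C)\{C}={Y}; candidates ⊆ {D,G,J,X}.
∅: C⊥Y given ∅ in G with C→· removed — back-door holds.
P(Y|do(C)) = P(Y|C) — no adjustment needed.

P(Y|do(C)): backdoor, adjust for ∅.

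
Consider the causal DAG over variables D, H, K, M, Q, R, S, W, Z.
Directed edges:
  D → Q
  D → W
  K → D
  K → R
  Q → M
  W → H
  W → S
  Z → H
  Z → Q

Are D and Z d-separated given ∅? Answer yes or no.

Yes — D ⊥ Z | ∅.

Bayes-Ball from D | ∅ reaches {H,K,M,Q,R,S,W}.
Z ∉ reach(D|∅) ⇒ D ⊥ Z | ∅.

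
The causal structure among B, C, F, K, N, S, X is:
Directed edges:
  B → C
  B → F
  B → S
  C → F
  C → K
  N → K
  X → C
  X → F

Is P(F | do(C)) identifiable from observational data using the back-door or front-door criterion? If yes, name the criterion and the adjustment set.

desc(C)\{C}={F,K}; candidates ⊆ {B,N,S,X}.
size 0: {}; under {} C still reaches {B,F,S,X} ∋ F.
size 1: {B}, {N}, {S} …(+1); under {B} C still reaches {F,X} ∋ F.
{B,X}: C⊥F given {B,X} in G with C→· removed — back-door holds.
P(F|do(C)) = Σ_{B,X} P(F|C,B,X)·P(B,X).

P(F|do(C)): backdoor, adjust for {B, X}.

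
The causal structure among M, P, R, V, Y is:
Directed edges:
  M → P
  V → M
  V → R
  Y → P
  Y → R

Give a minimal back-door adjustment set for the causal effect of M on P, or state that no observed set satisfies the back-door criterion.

desc(M)\{M}={P}; candidates ⊆ {R,V,Y}.
∅: M⊥P given ∅ in G with M→· removed — back-door holds.

M→P: minimal back-door set ∅.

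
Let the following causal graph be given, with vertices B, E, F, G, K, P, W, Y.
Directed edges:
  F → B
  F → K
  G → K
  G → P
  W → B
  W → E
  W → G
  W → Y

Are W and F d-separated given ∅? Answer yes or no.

Yes — W ⊥ F | ∅.

Bayes-Ball from W | ∅ reaches {B,E,G,K,P,Y}.
F ∉ reach(W|∅) ⇒ W ⊥ F | ∅.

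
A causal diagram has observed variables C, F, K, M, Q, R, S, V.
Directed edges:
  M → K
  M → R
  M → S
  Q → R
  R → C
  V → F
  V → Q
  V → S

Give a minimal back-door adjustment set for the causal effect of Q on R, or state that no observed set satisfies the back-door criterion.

desc(Q)\{Q}={C,R}; candidates ⊆ {F,K,M,S,V}.
∅: Q⊥R given ∅ in G with Q→· removed — back-door holds.

Q→R: minimal back-door set ∅.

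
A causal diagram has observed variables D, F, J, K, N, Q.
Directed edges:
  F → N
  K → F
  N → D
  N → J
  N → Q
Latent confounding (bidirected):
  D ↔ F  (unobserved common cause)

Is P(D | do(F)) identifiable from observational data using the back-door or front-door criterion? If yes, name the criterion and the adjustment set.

desc(F)\{F}={D,J,N,Q}; candidates ⊆ {K}.
F↔D: latent back-door arc(s) into F.
size 0: {}; under {} F still reaches {D,K} ∋ D.
size 1: {K}; under {K} F still reaches {D} ∋ D.
F↔D cannot be blocked by any observed set — no back-door set.
{N}: (i) intercepts every directed F→D path; (ii) no back-door F→{N}; (iii) {F} blocks every back-door {N}→D. Front-door holds.
P(D|do(F)) = Σ_{N} P(N|F) Σ_{F'} P(D|N,F')P(F').

P(D|do(F)): frontdoor, adjust for {N}.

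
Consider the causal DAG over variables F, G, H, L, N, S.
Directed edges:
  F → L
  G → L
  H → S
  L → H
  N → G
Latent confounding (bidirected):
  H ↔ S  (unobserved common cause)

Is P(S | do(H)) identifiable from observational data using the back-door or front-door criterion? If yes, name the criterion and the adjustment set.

P(S|do(H)): not identifiable (no BD/FD set).

desc(H)\{H}={S}; candidates ⊆ {F,G,L,N}.
H↔S: latent back-door arc(s) into H.
size 0: {}; under {} H still reaches {F,G,L,N,S} ∋ S.
size 1: {F}, {G}, {L} …(+1); under {F} H still reaches {G,L,N,S} ∋ S.
size 2: {F,G}, {F,L}, {F,N} …(+3); under {F,G} H still reaches {L,S} ∋ S.
H↔S cannot be blocked by any observed set — no back-door set.
No mediator lies on a directed H→…→S path.
Neither criterion identifies P(S|do(H)) in this graph.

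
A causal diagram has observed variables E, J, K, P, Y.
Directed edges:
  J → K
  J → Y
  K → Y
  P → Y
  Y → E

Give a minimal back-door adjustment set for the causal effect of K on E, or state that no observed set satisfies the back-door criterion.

desc(K)\{K}={E,Y}; candidates ⊆ {J,P}.
size 0: {}; under {} K still reaches {E,J,Y} ∋ E.
{J}: K⊥E given {J} in G with K→· removed — back-door holds.

K→E: minimal back-door set {J}.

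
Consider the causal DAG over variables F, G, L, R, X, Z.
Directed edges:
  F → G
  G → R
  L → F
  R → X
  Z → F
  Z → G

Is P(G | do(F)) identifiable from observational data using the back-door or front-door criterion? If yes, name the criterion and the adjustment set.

desc(F)\{F}={G,R,X}; candidates ⊆ {L,Z}.
size 0: {}; under {} F still reaches {G,L,R,X,Z} ∋ G.
{Z}: F⊥G given {Z} in G with F→· removed — back-door holds.
P(G|do(F)) = Σ_{Z} P(G|F,Z)·P(Z).

P(G|do(F)): backdoor, adjust for {Z}.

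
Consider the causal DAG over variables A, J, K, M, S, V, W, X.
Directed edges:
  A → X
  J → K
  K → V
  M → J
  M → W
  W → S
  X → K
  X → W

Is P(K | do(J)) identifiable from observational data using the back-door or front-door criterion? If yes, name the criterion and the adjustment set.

desc(J)\{J}={K,V}; candidates ⊆ {A,M,S,W,X}.
∅: J⊥K given ∅ in G with J→· removed — back-door holds.
P(K|do(J)) = P(K|J) — no adjustment needed.

P(K|do(J)): backdoor, adjust for ∅.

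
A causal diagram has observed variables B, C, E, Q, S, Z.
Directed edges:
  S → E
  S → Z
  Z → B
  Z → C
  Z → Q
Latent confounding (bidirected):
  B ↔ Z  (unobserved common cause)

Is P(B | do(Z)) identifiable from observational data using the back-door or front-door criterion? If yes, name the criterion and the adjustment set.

P(B|do(Z)): not identifiable (no BD/FD set).

desc(Z)\{Z}={B,C,Q}; candidates ⊆ {E,S}.
Z↔B: latent back-door arc(s) into Z.
size 0: {}; under {} Z still reaches {B,E,S} ∋ B.
size 1: {E}, {S}; under {E} Z still reaches {B,S} ∋ B.
size 2: {E,S}; under {E,S} Z still reaches {B} ∋ B.
Z↔B cannot be blocked by any observed set — no back-door set.
No mediator lies on a directed Z→…→B path.
Neither criterion identifies P(B|do(Z)) in this graph.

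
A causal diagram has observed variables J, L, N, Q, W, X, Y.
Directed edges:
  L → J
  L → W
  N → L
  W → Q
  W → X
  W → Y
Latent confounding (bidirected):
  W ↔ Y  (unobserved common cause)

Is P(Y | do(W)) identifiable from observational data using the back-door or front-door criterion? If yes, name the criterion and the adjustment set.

desc(W)\{W}={Q,X,Y}; candidates ⊆ {J,L,N}.
W↔Y: latent back-door arc(s) into W.
size 0: {}; under {} W still reaches {J,L,N,Y} ∋ Y.
size 1: {J}, {L}, {N}; under {J} W still reaches {L,N,Y} ∋ Y.
size 2: {J,L}, {J,N}, {L,N}; under {J,L} W still reaches {Y} ∋ Y.
W↔Y cannot be blocked by any observed set — no back-door set.
No mediator lies on a directed W→…→Y path.
Neither criterion identifies P(Y|do(W)) in this graph.

P(Y|do(W)): not identifiable (no BD/FD set).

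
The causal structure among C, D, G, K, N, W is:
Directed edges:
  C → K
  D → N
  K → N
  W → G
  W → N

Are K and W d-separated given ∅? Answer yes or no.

Bayes-Ball from K | ∅ reaches {C,N}.
W ∉ reach(K|∅) ⇒ K ⊥ W | ∅.

Yes — K ⊥ W | ∅.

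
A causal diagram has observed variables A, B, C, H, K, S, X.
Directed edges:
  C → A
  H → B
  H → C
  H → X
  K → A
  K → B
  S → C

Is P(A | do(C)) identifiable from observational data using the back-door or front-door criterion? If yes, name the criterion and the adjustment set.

desc(C)\{C}={A}; candidates ⊆ {B,H,K,S,X}.
∅: C⊥A given ∅ in G with C→· removed — back-door holds.
P(A|do(C)) = P(A|C) — no adjustment needed.

P(A|do(C)): backdoor, adjust for ∅.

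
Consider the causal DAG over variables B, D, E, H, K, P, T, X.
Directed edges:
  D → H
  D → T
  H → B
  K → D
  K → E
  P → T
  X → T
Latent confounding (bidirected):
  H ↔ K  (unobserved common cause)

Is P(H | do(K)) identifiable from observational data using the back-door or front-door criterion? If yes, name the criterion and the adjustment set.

desc(K)\{K}={B,D,E,H,T}; candidates ⊆ {P,X}.
K↔H: latent back-door arc(s) into K.
size 0: {}; under {} K still reaches {B,H} ∋ H.
size 1: {P}, {X}; under {P} K still reaches {B,H} ∋ H.
size 2: {P,X}; under {P,X} K still reaches {B,H} ∋ H.
K↔H cannot be blocked by any observed set — no back-door set.
{D}: (i) intercepts every directed K→H path; (ii) no back-door K→{D}; (iii) {K} blocks every back-door {D}→H. Front-door holds.
P(H|do(K)) = Σ_{D} P(D|K) Σ_{K'} P(H|D,K')P(K').

P(H|do(K)): frontdoor, adjust for {D}.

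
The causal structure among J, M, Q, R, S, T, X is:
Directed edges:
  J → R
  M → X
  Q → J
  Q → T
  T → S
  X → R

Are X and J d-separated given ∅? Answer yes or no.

Bayes-Ball from X | ∅ reaches {M,R}.
J ∉ reach(X|∅) ⇒ X ⊥ J | ∅.

Yes — X ⊥ J | ∅.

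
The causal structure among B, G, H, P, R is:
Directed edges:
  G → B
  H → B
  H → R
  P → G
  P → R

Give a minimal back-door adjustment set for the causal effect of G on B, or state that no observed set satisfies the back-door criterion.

desc(G)\{G}={B}; candidates ⊆ {H,P,R}.
∅: G⊥B given ∅ in G with G→· removed — back-door holds.

G→B: minimal back-door set ∅.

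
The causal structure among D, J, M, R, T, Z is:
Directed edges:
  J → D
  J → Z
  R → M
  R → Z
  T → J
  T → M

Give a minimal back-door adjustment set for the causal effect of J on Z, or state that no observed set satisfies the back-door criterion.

J→Z: minimal back-door set ∅.

desc(J)\{J}={D,Z}; candidates ⊆ {M,R,T}.
∅: J⊥Z given ∅ in G with J→· removed — back-door holds.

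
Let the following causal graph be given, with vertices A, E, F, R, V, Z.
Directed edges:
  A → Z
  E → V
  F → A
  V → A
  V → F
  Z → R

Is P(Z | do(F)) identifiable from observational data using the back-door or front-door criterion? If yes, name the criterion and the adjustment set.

desc(F)\{F}={A,R,Z}; candidates ⊆ {E,V}.
size 0: {}; under {} F still reaches {A,E,R,V,Z} ∋ Z.
{V}: F⊥Z given {V} in G with F→· removed — back-door holds.
P(Z|do(F)) = Σ_{V} P(Z|F,V)·P(V).

P(Z|do(F)): backdoor, adjust for {V}.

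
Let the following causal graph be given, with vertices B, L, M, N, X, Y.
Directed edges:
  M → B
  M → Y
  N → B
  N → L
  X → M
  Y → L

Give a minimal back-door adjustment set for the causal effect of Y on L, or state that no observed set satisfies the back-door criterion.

desc(Y)\{Y}={L}; candidates ⊆ {B,M,N,X}.
∅: Y⊥L given ∅ in G with Y→· removed — back-door holds.

Y→L: minimal back-door set ∅.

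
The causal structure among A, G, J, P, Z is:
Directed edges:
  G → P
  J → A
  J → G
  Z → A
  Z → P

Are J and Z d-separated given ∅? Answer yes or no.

Yes — J ⊥ Z | ∅.

Bayes-Ball from J | ∅ reaches {A,G,P}.
Z ∉ reach(J|∅) ⇒ J ⊥ Z | ∅.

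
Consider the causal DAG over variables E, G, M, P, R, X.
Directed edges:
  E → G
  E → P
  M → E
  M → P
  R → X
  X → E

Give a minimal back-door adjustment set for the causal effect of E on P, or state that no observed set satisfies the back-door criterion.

E→P: minimal back-door set {M}.

desc(E)\{E}={G,P}; candidates ⊆ {M,R,X}.
size 0: {}; under {} E still reaches {M,P,R,X} ∋ P.
{M}: E⊥P given {M} in G with E→· removed — back-door holds.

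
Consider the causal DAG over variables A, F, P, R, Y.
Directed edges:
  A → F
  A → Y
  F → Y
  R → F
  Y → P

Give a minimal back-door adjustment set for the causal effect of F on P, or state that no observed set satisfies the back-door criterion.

F→P: minimal back-door set {A}.

desc(F)\{F}={P,Y}; candidates ⊆ {A,R}.
size 0: {}; under {} F still reaches {A,P,R,Y} ∋ P.
{A}: F⊥P given {A} in G with F→· removed — back-door holds.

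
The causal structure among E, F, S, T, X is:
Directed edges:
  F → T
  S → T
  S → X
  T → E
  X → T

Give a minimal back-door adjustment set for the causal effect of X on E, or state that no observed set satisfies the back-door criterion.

X→E: minimal back-door set {S}.

desc(X)\{X}={E,T}; candidates ⊆ {F,S}.
size 0: {}; under {} X still reaches {E,S,T} ∋ E.
{S}: X⊥E given {S} in G with X→· removed — back-door holds.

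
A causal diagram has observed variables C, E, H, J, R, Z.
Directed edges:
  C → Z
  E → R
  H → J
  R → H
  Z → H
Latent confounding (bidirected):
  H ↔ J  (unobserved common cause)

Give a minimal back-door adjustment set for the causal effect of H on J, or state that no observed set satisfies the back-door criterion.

H→J: no observed back-door set.

desc(H)\{H}={J}; candidates ⊆ {C,E,R,Z}.
H↔J: latent back-door arc(s) into H.
size 0: {}; under {} H still reaches {C,E,J,R,Z} ∋ J.
size 1: {C}, {E}, {R} …(+1); under {C} H still reaches {E,J,R,Z} ∋ J.
size 2: {C,E}, {C,R}, {C,Z} …(+3); under {C,E} H still reaches {J,R,Z} ∋ J.
H↔J cannot be blocked by any observed set — no back-door set.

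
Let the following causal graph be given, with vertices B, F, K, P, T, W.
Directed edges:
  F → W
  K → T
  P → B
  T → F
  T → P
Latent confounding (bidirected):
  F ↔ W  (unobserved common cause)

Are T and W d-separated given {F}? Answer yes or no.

Bayes-Ball from T | {F} reaches {B,K,P,W}.
W ∈ reach(T|{F}) ⇒ T ⊥̸ W | {F}.

No — T and W are d-connected given {F}.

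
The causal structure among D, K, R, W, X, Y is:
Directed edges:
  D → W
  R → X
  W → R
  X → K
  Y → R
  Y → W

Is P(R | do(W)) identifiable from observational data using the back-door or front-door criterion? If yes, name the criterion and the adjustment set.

desc(W)\{W}={K,R,X}; candidates ⊆ {D,Y}.
size 0: {}; under {} W still reaches {D,K,R,X,Y} ∋ R.
{Y}: W⊥R given {Y} in G with W→· removed — back-door holds.
P(R|do(W)) = Σ_{Y} P(R|W,Y)·P(Y).

P(R|do(W)): backdoor, adjust for {Y}.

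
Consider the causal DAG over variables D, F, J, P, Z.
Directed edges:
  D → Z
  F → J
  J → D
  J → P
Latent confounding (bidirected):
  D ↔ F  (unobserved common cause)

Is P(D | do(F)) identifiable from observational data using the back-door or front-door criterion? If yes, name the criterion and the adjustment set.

desc(F)\{F}={D,J,P,Z}; candidates ⊆ {—}.
F↔D: latent back-door arc(s) into F.
size 0: {}; under {} F still reaches {D,Z} ∋ D.
F↔D cannot be blocked by any observed set — no back-door set.
{J}: (i) intercepts every directed F→D path; (ii) no back-door F→{J}; (iii) {F} blocks every back-door {J}→D. Front-door holds.
P(D|do(F)) = Σ_{J} P(J|F) Σ_{F'} P(D|J,F')P(F').

P(D|do(F)): frontdoor, adjust for {J}.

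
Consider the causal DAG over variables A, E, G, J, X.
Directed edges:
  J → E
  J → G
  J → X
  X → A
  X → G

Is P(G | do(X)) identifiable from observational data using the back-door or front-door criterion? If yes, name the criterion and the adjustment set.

P(G|do(X)): backdoor, adjust for {J}.

desc(X)\{X}={A,G}; candidates ⊆ {E,J}.
size 0: {}; under {} X still reaches {E,G,J} ∋ G.
{J}: X⊥G given {J} in G with X→· removed — back-door holds.
P(G|do(X)) = Σ_{J} P(G|X,J)·P(J).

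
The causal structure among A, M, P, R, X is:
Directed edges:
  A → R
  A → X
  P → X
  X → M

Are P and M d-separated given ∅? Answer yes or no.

Bayes-Ball from P | ∅ reaches {M,X}.
M ∈ reach(P|∅) ⇒ P ⊥̸ M | ∅.

No — P and M are d-connected given ∅.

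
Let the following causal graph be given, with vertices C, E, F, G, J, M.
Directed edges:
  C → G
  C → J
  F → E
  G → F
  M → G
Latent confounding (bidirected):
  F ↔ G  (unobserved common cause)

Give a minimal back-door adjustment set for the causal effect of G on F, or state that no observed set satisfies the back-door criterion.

desc(G)\{G}={E,F}; candidates ⊆ {C,J,M}.
G↔F: latent back-door arc(s) into G.
size 0: {}; under {} G still reaches {C,E,F,J,M} ∋ F.
size 1: {C}, {J}, {M}; under {C} G still reaches {E,F,M} ∋ F.
size 2: {C,J}, {C,M}, {J,M}; under {C,J} G still reaches {E,F,M} ∋ F.
G↔F cannot be blocked by any observed set — no back-door set.

G→F: no observed back-door set.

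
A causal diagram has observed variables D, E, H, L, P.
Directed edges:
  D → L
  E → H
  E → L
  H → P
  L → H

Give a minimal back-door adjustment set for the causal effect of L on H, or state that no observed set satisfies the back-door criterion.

desc(L)\{L}={H,P}; candidates ⊆ {D,E}.
size 0: {}; under {} L still reaches {D,E,H,P} ∋ H.
{E}: L⊥H given {E} in G with L→· removed — back-door holds.

L→H: minimal back-door set {E}.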